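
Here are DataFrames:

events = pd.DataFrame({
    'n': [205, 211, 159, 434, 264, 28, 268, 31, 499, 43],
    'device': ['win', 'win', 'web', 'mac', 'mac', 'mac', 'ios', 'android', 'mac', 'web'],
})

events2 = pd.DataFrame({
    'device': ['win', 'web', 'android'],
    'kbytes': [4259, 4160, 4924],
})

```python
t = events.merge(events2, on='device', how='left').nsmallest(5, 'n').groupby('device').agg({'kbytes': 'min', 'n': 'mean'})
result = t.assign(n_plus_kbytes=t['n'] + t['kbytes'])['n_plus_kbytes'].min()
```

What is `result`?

merge on 'device' (how='left') → 10 rows:
     n   device  kbytes
0  205      win  4259.0
1  211      win  4259.0
2  159      web  4160.0
3  434      mac     NaN
4  264      mac     NaN
5   28      mac     NaN
6  268      ios     NaN
7   31  android  4924.0
8  499      mac     NaN
9   43      web  4160.0
take 5 rows with smallest n:
     n   device  kbytes
5   28      mac     NaN
7   31  android  4924.0
9   43      web  4160.0
2  159      web  4160.0
0  205      win  4259.0
group by device: min(kbytes), mean(n):
         kbytes      n
device                
android  4924.0   31.0
mac         NaN   28.0
web      4160.0  101.0
win      4259.0  205.0
add column n_plus_kbytes = t['n'] + t['kbytes']:
         kbytes      n  n_plus_kbytes
device                               
android  4924.0   31.0         4955.0
mac         NaN   28.0            NaN
web      4160.0  101.0         4261.0
win      4259.0  205.0         4464.0
The min of column 'n_plus_kbytes' is 4261.0.

4261.0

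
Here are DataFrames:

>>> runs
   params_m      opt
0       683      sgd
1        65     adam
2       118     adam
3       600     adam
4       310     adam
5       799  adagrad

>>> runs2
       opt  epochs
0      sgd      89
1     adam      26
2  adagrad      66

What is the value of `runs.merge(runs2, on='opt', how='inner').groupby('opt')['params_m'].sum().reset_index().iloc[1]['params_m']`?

merge on 'opt' (how='inner') → 6 rows:
   params_m      opt  epochs
0       683      sgd      89
1        65     adam      26
2       118     adam      26
3       600     adam      26
4       310     adam      26
5       799  adagrad      66
group by opt, sum of params_m:
opt
adagrad     799
adam       1093
sgd         683
Name: params_m, dtype: int64
reset_index():
       opt  params_m
0  adagrad       799
1     adam      1093
2      sgd       683
Reading off the value at position 1, column 'params_m', we get 1093.

1093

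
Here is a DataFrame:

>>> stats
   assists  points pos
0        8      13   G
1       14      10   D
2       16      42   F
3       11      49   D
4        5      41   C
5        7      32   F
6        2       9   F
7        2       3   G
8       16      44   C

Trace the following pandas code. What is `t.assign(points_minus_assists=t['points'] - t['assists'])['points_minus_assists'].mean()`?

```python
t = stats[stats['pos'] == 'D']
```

17.0

filter rows where pos == 'D':
   assists  points pos
1       14      10   D
3       11      49   D
add column points_minus_assists = t['points'] - t['assists']:
   assists  points pos  points_minus_assists
1       14      10   D                    -4
3       11      49   D                    38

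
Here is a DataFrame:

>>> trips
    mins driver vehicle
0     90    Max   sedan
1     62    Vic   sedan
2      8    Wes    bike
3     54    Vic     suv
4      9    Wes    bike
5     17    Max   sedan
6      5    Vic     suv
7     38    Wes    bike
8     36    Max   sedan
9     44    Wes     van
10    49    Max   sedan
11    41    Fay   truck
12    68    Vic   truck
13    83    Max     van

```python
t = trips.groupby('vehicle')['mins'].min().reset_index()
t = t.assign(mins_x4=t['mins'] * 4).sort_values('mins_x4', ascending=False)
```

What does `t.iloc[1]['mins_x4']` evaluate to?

164

group by vehicle, min of mins:
vehicle
bike      8
sedan    17
suv       5
truck    41
van      44
Name: mins, dtype: int64
reset_index():
  vehicle  mins
0    bike     8
1   sedan    17
2     suv     5
3   truck    41
4     van    44
add column mins_x4 = t['mins'] * 4:
  vehicle  mins  mins_x4
0    bike     8       32
1   sedan    17       68
2     suv     5       20
3   truck    41      164
4     van    44      176
sort by mins_x4 descending:
  vehicle  mins  mins_x4
4     van    44      176
3   truck    41      164
1   sedan    17       68
0    bike     8       32
2     suv     5       20
Reading off the value at position 1, column 'mins_x4', we get 164.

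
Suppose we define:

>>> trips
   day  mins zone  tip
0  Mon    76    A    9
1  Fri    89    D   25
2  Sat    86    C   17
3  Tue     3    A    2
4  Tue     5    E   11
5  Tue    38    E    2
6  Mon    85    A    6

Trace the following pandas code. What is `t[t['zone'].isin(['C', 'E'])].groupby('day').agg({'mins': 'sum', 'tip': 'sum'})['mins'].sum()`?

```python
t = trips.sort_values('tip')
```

sort by tip:
   day  mins zone  tip
3  Tue     3    A    2
5  Tue    38    E    2
6  Mon    85    A    6
0  Mon    76    A    9
4  Tue     5    E   11
2  Sat    86    C   17
1  Fri    89    D   25
filter rows where zone in ['C', 'E']:
   day  mins zone  tip
5  Tue    38    E    2
4  Tue     5    E   11
2  Sat    86    C   17
group by day: sum(mins), sum(tip):
     mins  tip
day           
Sat    86   17
Tue    43   13
Taking the sum of column 'mins' gives 129.

129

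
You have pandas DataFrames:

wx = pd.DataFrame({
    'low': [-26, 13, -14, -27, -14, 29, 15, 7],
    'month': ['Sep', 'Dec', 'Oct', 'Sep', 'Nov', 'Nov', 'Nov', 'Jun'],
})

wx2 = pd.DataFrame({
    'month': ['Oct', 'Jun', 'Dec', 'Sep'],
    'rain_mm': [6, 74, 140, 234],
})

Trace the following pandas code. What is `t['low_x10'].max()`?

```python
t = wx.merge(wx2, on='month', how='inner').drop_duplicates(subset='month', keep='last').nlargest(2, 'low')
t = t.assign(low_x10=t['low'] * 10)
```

130

merge on 'month' (how='inner') → 5 rows:
   low month  rain_mm
0  -26   Sep      234
1   13   Dec      140
2  -14   Oct        6
3  -27   Sep      234
4    7   Jun       74
drop duplicate month (keep=last):
   low month  rain_mm
1   13   Dec      140
2  -14   Oct        6
3  -27   Sep      234
4    7   Jun       74
take 2 rows with largest low:
   low month  rain_mm
1   13   Dec      140
4    7   Jun       74
add column low_x10 = t['low'] * 10:
   low month  rain_mm  low_x10
1   13   Dec      140      130
4    7   Jun       74       70
The max of column 'low_x10' is 130.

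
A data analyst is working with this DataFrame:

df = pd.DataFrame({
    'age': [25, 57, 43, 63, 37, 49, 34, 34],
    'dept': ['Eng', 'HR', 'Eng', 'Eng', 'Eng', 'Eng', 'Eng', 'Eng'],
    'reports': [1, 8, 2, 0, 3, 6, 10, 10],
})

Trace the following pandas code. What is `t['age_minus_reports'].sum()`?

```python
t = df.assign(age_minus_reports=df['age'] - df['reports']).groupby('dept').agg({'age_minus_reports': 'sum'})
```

add column age_minus_reports = df['age'] - df['reports']:
   age dept  reports  age_minus_reports
0   25  Eng        1                 24
1   57   HR        8                 49
2   43  Eng        2                 41
3   63  Eng        0                 63
4   37  Eng        3                 34
5   49  Eng        6                 43
6   34  Eng       10                 24
7   34  Eng       10                 24
group by dept, sum of age_minus_reports:
      age_minus_reports
dept                   
Eng                 253
HR                   49
Hence 302.

302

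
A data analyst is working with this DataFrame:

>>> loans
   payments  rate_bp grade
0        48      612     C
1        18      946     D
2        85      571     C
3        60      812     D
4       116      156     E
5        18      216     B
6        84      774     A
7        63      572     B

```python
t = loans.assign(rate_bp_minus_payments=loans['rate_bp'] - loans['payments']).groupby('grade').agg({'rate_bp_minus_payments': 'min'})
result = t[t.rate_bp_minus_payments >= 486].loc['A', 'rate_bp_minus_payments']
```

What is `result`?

add column rate_bp_minus_payments = loans['rate_bp'] - loans['payments']:
   payments  rate_bp grade  rate_bp_minus_payments
0        48      612     C                     564
1        18      946     D                     928
2        85      571     C                     486
3        60      812     D                     752
4       116      156     E                      40
5        18      216     B                     198
6        84      774     A                     690
7        63      572     B                     509
group by grade, min of rate_bp_minus_payments:
       rate_bp_minus_payments
grade                        
A                         690
B                         198
C                         486
D                         752
E                          40
filter rows where rate_bp_minus_payments >= 486:
       rate_bp_minus_payments
grade                        
A                         690
C                         486
D                         752
Reading off the value at row 'A', column 'rate_bp_minus_payments', we get 690.

690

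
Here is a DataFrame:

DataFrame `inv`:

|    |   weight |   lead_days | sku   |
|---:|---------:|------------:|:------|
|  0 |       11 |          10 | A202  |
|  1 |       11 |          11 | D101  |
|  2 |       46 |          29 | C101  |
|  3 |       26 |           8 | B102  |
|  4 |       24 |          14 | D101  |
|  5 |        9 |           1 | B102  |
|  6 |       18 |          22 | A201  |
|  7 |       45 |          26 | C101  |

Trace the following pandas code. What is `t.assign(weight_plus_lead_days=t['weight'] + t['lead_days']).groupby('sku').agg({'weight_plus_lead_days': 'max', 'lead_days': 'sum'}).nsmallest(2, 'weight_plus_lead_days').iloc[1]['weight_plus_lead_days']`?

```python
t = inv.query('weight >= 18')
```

38

filter rows where weight >= 18:
   weight  lead_days   sku
2      46         29  C101
3      26          8  B102
4      24         14  D101
6      18         22  A201
7      45         26  C101
add column weight_plus_lead_days = t['weight'] + t['lead_days']:
   weight  lead_days   sku  weight_plus_lead_days
2      46         29  C101                     75
3      26          8  B102                     34
4      24         14  D101                     38
6      18         22  A201                     40
7      45         26  C101                     71
group by sku: max(weight_plus_lead_days), sum(lead_days):
      weight_plus_lead_days  lead_days
sku                                   
A201                     40         22
B102                     34          8
C101                     75         55
D101                     38         14
take 2 rows with smallest weight_plus_lead_days:
      weight_plus_lead_days  lead_days
sku                                   
B102                     34          8
D101                     38         14
The value at position 1, column 'weight_plus_lead_days' is 38.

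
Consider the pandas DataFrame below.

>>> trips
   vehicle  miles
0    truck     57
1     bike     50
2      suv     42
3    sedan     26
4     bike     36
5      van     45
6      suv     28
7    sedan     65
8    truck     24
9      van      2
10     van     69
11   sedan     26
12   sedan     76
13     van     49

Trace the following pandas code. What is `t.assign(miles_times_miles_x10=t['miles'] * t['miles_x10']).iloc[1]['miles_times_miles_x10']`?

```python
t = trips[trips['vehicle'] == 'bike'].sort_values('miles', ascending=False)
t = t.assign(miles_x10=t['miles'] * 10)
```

filter rows where vehicle == 'bike':
  vehicle  miles
1    bike     50
4    bike     36
sort by miles descending:
  vehicle  miles
1    bike     50
4    bike     36
add column miles_x10 = t['miles'] * 10:
  vehicle  miles  miles_x10
1    bike     50        500
4    bike     36        360
add column miles_times_miles_x10 = t['miles'] * t['miles_x10']:
  vehicle  miles  miles_x10  miles_times_miles_x10
1    bike     50        500                  25000
4    bike     36        360                  12960
So iloc[1]['miles_times_miles_x10'] = 12960.

12960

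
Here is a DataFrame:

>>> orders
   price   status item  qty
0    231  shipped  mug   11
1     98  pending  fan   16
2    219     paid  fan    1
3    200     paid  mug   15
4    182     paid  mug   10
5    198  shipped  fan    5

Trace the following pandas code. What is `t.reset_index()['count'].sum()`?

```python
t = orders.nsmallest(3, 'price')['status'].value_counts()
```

take 3 rows with smallest price:
   price   status item  qty
1     98  pending  fan   16
4    182     paid  mug   10
5    198  shipped  fan    5
value_counts of status:
status
pending    1
paid       1
shipped    1
Name: count, dtype: int64
reset_index():
    status  count
0  pending      1
1     paid      1
2  shipped      1
Hence 3.

3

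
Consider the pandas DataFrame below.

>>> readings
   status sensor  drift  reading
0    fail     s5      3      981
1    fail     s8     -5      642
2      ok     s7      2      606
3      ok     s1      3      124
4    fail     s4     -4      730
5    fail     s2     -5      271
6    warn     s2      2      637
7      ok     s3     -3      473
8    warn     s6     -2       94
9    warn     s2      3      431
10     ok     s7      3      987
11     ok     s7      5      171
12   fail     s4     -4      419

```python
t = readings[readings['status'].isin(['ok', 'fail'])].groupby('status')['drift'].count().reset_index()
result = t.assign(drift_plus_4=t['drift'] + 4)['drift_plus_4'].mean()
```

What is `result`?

9.0

filter rows where status in ['ok', 'fail']:
   status sensor  drift  reading
0    fail     s5      3      981
1    fail     s8     -5      642
2      ok     s7      2      606
3      ok     s1      3      124
4    fail     s4     -4      730
5    fail     s2     -5      271
7      ok     s3     -3      473
10     ok     s7      3      987
11     ok     s7      5      171
12   fail     s4     -4      419
group by status, count of drift:
status
fail    5
ok      5
Name: drift, dtype: int64
reset_index():
  status  drift
0   fail      5
1     ok      5
add column drift_plus_4 = t['drift'] + 4:
  status  drift  drift_plus_4
0   fail      5             9
1     ok      5             9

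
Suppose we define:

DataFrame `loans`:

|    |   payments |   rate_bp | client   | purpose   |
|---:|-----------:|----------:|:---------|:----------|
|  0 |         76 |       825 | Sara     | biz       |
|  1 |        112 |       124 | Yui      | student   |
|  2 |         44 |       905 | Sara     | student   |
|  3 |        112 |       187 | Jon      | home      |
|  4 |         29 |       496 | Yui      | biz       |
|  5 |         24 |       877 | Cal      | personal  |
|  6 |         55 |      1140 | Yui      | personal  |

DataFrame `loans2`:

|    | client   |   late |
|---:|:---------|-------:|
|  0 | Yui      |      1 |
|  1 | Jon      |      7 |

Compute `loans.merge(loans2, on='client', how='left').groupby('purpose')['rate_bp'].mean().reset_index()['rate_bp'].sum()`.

2370.5

merge on 'client' (how='left') → 7 rows:
   payments  rate_bp client   purpose  late
0        76      825   Sara       biz   NaN
1       112      124    Yui   student   1.0
2        44      905   Sara   student   NaN
3       112      187    Jon      home   7.0
4        29      496    Yui       biz   1.0
5        24      877    Cal  personal   NaN
6        55     1140    Yui  personal   1.0
group by purpose, mean of rate_bp:
purpose
biz          660.5
home         187.0
personal    1008.5
student      514.5
Name: rate_bp, dtype: float64
reset_index():
    purpose  rate_bp
0       biz    660.5
1      home    187.0
2  personal   1008.5
3   student    514.5
Then the sum of column 'rate_bp': 2370.5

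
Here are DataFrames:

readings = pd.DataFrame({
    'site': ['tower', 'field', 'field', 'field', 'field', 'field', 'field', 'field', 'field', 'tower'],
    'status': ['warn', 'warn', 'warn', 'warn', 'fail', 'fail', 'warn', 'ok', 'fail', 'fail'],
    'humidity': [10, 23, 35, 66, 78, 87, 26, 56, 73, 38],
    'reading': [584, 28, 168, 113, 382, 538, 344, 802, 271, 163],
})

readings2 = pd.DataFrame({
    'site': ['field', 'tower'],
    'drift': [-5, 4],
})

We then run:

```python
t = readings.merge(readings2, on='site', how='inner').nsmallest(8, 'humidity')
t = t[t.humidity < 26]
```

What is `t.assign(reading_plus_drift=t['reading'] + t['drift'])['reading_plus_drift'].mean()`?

305.5

merge on 'site' (how='inner') → 10 rows:
    site status  humidity  reading  drift
0  tower   warn        10      584      4
1  field   warn        23       28     -5
2  field   warn        35      168     -5
3  field   warn        66      113     -5
4  field   fail        78      382     -5
5  field   fail        87      538     -5
6  field   warn        26      344     -5
7  field     ok        56      802     -5
8  field   fail        73      271     -5
9  tower   fail        38      163      4
take 8 rows with smallest humidity:
    site status  humidity  reading  drift
0  tower   warn        10      584      4
1  field   warn        23       28     -5
6  field   warn        26      344     -5
2  field   warn        35      168     -5
9  tower   fail        38      163      4
7  field     ok        56      802     -5
3  field   warn        66      113     -5
8  field   fail        73      271     -5
filter rows where humidity < 26:
    site status  humidity  reading  drift
0  tower   warn        10      584      4
1  field   warn        23       28     -5
add column reading_plus_drift = t['reading'] + t['drift']:
    site status  humidity  reading  drift  reading_plus_drift
0  tower   warn        10      584      4                 588
1  field   warn        23       28     -5                  23
Reading off the mean of column 'reading_plus_drift', we get 305.5.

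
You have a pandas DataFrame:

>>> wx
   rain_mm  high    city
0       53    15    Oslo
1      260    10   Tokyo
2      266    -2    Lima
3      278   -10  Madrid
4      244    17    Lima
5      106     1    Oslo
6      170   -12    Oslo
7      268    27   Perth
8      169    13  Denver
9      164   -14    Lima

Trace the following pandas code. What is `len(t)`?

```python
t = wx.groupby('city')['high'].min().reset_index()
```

6

group by city, min of high:
city
Denver    13
Lima     -14
Madrid   -10
Oslo     -12
Perth     27
Tokyo     10
Name: high, dtype: int64
reset_index():
     city  high
0  Denver    13
1    Lima   -14
2  Madrid   -10
3    Oslo   -12
4   Perth    27
5   Tokyo    10
So result = 6.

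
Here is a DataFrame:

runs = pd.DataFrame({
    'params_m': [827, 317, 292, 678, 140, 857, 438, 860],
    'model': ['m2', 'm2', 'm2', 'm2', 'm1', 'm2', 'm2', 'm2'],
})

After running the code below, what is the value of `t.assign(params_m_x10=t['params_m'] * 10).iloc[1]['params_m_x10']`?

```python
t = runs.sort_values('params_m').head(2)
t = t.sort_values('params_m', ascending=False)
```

sort by params_m:
   params_m model
4       140    m1
2       292    m2
1       317    m2
6       438    m2
3       678    m2
0       827    m2
5       857    m2
7       860    m2
take first 2 rows:
   params_m model
4       140    m1
2       292    m2
sort by params_m descending:
   params_m model
2       292    m2
4       140    m1
add column params_m_x10 = t['params_m'] * 10:
   params_m model  params_m_x10
2       292    m2          2920
4       140    m1          1400
The value at position 1, column 'params_m_x10' is 1400.

1400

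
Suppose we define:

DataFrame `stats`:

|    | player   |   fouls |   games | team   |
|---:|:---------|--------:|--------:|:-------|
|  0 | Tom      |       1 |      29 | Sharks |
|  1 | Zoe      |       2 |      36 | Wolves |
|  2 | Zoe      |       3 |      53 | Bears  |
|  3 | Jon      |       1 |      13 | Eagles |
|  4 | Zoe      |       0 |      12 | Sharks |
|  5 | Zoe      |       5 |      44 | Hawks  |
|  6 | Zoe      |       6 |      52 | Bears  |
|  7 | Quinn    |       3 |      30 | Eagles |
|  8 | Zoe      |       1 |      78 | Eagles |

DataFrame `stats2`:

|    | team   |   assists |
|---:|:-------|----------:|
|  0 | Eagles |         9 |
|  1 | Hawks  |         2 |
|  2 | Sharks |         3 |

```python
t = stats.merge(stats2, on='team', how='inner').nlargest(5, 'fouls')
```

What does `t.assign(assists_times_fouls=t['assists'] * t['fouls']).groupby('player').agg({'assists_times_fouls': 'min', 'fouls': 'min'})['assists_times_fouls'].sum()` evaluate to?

merge on 'team' (how='inner') → 6 rows:
  player  fouls  games    team  assists
0    Tom      1     29  Sharks        3
1    Jon      1     13  Eagles        9
2    Zoe      0     12  Sharks        3
3    Zoe      5     44   Hawks        2
4  Quinn      3     30  Eagles        9
5    Zoe      1     78  Eagles        9
take 5 rows with largest fouls:
  player  fouls  games    team  assists
3    Zoe      5     44   Hawks        2
4  Quinn      3     30  Eagles        9
0    Tom      1     29  Sharks        3
1    Jon      1     13  Eagles        9
5    Zoe      1     78  Eagles        9
add column assists_times_fouls = t['assists'] * t['fouls']:
  player  fouls  games    team  assists  assists_times_fouls
3    Zoe      5     44   Hawks        2                   10
4  Quinn      3     30  Eagles        9                   27
0    Tom      1     29  Sharks        3                    3
1    Jon      1     13  Eagles        9                    9
5    Zoe      1     78  Eagles        9                    9
group by player: min(assists_times_fouls), min(fouls):
        assists_times_fouls  fouls
player                            
Jon                       9      1
Quinn                    27      3
Tom                       3      1
Zoe                       9      1

48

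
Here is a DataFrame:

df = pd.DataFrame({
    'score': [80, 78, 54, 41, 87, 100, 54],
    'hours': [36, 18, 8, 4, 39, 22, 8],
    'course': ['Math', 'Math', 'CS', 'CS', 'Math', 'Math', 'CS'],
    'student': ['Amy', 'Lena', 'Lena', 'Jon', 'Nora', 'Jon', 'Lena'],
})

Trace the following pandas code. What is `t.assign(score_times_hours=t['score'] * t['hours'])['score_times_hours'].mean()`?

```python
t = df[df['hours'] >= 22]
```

filter rows where hours >= 22:
   score  hours course student
0     80     36   Math     Amy
4     87     39   Math    Nora
5    100     22   Math     Jon
add column score_times_hours = t['score'] * t['hours']:
   score  hours course student  score_times_hours
0     80     36   Math     Amy               2880
4     87     39   Math    Nora               3393
5    100     22   Math     Jon               2200

2824.33333333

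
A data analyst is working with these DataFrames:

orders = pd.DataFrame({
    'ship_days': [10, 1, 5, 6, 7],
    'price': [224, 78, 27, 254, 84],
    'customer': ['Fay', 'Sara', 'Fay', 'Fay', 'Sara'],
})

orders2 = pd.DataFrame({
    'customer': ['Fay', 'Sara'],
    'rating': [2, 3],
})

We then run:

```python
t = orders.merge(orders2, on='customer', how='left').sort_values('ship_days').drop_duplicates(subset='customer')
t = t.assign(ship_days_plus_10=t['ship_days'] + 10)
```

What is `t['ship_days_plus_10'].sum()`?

26

merge on 'customer' (how='left') → 5 rows:
   ship_days  price customer  rating
0         10    224      Fay       2
1          1     78     Sara       3
2          5     27      Fay       2
3          6    254      Fay       2
4          7     84     Sara       3
sort by ship_days:
   ship_days  price customer  rating
1          1     78     Sara       3
2          5     27      Fay       2
3          6    254      Fay       2
4          7     84     Sara       3
0         10    224      Fay       2
drop duplicate customer (keep=first):
   ship_days  price customer  rating
1          1     78     Sara       3
2          5     27      Fay       2
add column ship_days_plus_10 = t['ship_days'] + 10:
   ship_days  price customer  rating  ship_days_plus_10
1          1     78     Sara       3                 11
2          5     27      Fay       2                 15
sum of column 'ship_days_plus_10' → 26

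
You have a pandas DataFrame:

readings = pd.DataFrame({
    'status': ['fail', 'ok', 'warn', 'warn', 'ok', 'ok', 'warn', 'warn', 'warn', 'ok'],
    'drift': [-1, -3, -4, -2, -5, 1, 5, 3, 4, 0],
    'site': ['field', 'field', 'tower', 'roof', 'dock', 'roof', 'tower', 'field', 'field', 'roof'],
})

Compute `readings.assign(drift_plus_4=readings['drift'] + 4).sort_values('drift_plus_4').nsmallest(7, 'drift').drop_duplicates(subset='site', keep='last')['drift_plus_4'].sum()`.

add column drift_plus_4 = readings['drift'] + 4:
  status  drift   site  drift_plus_4
0   fail     -1  field             3
1     ok     -3  field             1
2   warn     -4  tower             0
3   warn     -2   roof             2
4     ok     -5   dock            -1
5     ok      1   roof             5
6   warn      5  tower             9
7   warn      3  field             7
8   warn      4  field             8
9     ok      0   roof             4
sort by drift_plus_4:
  status  drift   site  drift_plus_4
4     ok     -5   dock            -1
2   warn     -4  tower             0
1     ok     -3  field             1
3   warn     -2   roof             2
0   fail     -1  field             3
9     ok      0   roof             4
5     ok      1   roof             5
7   warn      3  field             7
8   warn      4  field             8
6   warn      5  tower             9
take 7 rows with smallest drift:
  status  drift   site  drift_plus_4
4     ok     -5   dock            -1
2   warn     -4  tower             0
1     ok     -3  field             1
3   warn     -2   roof             2
0   fail     -1  field             3
9     ok      0   roof             4
5     ok      1   roof             5
drop duplicate site (keep=last):
  status  drift   site  drift_plus_4
4     ok     -5   dock            -1
2   warn     -4  tower             0
0   fail     -1  field             3
5     ok      1   roof             5
sum of column 'drift_plus_4' → 7

7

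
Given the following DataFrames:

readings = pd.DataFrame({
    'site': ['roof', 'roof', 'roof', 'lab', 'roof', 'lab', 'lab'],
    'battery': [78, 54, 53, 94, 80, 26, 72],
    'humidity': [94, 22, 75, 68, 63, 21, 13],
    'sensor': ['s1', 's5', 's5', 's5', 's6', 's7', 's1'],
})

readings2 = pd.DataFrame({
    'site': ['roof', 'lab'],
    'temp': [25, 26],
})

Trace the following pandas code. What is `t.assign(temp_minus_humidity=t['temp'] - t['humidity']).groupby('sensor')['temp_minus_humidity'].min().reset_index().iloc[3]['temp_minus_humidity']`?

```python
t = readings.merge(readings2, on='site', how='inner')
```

merge on 'site' (how='inner') → 7 rows:
   site  battery  humidity sensor  temp
0  roof       78        94     s1    25
1  roof       54        22     s5    25
2  roof       53        75     s5    25
3   lab       94        68     s5    26
4  roof       80        63     s6    25
5   lab       26        21     s7    26
6   lab       72        13     s1    26
add column temp_minus_humidity = t['temp'] - t['humidity']:
   site  battery  humidity sensor  temp  temp_minus_humidity
0  roof       78        94     s1    25                  -69
1  roof       54        22     s5    25                    3
2  roof       53        75     s5    25                  -50
3   lab       94        68     s5    26                  -42
4  roof       80        63     s6    25                  -38
5   lab       26        21     s7    26                    5
6   lab       72        13     s1    26                   13
group by sensor, min of temp_minus_humidity:
sensor
s1   -69
s5   -50
s6   -38
s7     5
Name: temp_minus_humidity, dtype: int64
reset_index():
  sensor  temp_minus_humidity
0     s1                  -69
1     s5                  -50
2     s6                  -38
3     s7                    5
Then the value at position 3, column 'temp_minus_humidity': 5

5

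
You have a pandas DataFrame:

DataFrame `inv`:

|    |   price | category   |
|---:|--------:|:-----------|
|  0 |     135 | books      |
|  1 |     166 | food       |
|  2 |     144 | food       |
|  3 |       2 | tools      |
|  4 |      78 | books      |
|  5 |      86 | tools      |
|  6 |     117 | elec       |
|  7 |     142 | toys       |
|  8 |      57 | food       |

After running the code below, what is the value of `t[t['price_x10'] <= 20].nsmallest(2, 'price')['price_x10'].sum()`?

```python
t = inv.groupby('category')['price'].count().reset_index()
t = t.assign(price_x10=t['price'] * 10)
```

20

group by category, count of price:
category
books    2
elec     1
food     3
tools    2
toys     1
Name: price, dtype: int64
reset_index():
  category  price
0    books      2
1     elec      1
2     food      3
3    tools      2
4     toys      1
add column price_x10 = t['price'] * 10:
  category  price  price_x10
0    books      2         20
1     elec      1         10
2     food      3         30
3    tools      2         20
4     toys      1         10
filter rows where price_x10 <= 20:
  category  price  price_x10
0    books      2         20
1     elec      1         10
3    tools      2         20
4     toys      1         10
take 2 rows with smallest price:
  category  price  price_x10
1     elec      1         10
4     toys      1         10
Reading off the sum of column 'price_x10', we get 20.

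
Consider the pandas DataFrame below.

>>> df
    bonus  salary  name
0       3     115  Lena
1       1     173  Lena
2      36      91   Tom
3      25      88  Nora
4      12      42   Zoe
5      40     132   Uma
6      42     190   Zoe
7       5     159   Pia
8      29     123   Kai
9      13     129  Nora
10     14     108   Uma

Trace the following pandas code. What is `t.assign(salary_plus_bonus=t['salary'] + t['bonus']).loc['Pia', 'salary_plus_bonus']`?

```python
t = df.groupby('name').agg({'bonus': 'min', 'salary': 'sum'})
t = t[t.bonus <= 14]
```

group by name: min(bonus), sum(salary):
      bonus  salary
name               
Kai      29     123
Lena      1     288
Nora     13     217
Pia       5     159
Tom      36      91
Uma      14     240
Zoe      12     232
filter rows where bonus <= 14:
      bonus  salary
name               
Lena      1     288
Nora     13     217
Pia       5     159
Uma      14     240
Zoe      12     232
add column salary_plus_bonus = t['salary'] + t['bonus']:
      bonus  salary  salary_plus_bonus
name                                  
Lena      1     288                289
Nora     13     217                230
Pia       5     159                164
Uma      14     240                254
Zoe      12     232                244

164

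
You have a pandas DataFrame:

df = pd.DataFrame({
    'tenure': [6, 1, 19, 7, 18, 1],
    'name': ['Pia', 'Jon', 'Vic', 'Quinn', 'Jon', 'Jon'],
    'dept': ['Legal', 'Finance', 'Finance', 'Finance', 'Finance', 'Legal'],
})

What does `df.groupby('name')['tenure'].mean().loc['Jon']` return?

6.66666666667

group by name, mean of tenure:
name
Jon       6.666667
Pia       6.000000
Quinn     7.000000
Vic      19.000000
Name: tenure, dtype: float64
Reading off the value at index 'Jon', we get 6.66666666667.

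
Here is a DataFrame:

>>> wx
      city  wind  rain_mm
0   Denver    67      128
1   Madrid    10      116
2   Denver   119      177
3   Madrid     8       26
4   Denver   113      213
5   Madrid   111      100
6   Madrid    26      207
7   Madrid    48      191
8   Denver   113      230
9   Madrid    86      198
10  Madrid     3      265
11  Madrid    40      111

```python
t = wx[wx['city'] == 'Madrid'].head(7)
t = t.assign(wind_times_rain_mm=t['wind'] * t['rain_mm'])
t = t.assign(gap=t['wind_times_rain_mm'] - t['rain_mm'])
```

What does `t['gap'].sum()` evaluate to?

filter rows where city == 'Madrid':
      city  wind  rain_mm
1   Madrid    10      116
3   Madrid     8       26
5   Madrid   111      100
6   Madrid    26      207
7   Madrid    48      191
9   Madrid    86      198
10  Madrid     3      265
11  Madrid    40      111
take first 7 rows:
      city  wind  rain_mm
1   Madrid    10      116
3   Madrid     8       26
5   Madrid   111      100
6   Madrid    26      207
7   Madrid    48      191
9   Madrid    86      198
10  Madrid     3      265
add column wind_times_rain_mm = t['wind'] * t['rain_mm']:
      city  wind  rain_mm  wind_times_rain_mm
1   Madrid    10      116                1160
3   Madrid     8       26                 208
5   Madrid   111      100               11100
6   Madrid    26      207                5382
7   Madrid    48      191                9168
9   Madrid    86      198               17028
10  Madrid     3      265                 795
add column gap = t['wind_times_rain_mm'] - t['rain_mm']:
      city  wind  rain_mm  wind_times_rain_mm    gap
1   Madrid    10      116                1160   1044
3   Madrid     8       26                 208    182
5   Madrid   111      100               11100  11000
6   Madrid    26      207                5382   5175
7   Madrid    48      191                9168   8977
9   Madrid    86      198               17028  16830
10  Madrid     3      265                 795    530
Reading off the sum of column 'gap', we get 43738.

43738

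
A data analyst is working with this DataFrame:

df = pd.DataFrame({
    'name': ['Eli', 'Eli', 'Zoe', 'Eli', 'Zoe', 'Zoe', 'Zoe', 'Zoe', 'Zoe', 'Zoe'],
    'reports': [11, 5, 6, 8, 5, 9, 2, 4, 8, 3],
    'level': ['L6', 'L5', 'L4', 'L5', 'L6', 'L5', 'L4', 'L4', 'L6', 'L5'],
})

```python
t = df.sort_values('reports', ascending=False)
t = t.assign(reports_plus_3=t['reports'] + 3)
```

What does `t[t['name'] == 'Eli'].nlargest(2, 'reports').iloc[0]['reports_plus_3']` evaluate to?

sort by reports descending:
  name  reports level
0  Eli       11    L6
5  Zoe        9    L5
3  Eli        8    L5
8  Zoe        8    L6
2  Zoe        6    L4
1  Eli        5    L5
4  Zoe        5    L6
7  Zoe        4    L4
9  Zoe        3    L5
6  Zoe        2    L4
add column reports_plus_3 = t['reports'] + 3:
  name  reports level  reports_plus_3
0  Eli       11    L6              14
5  Zoe        9    L5              12
3  Eli        8    L5              11
8  Zoe        8    L6              11
2  Zoe        6    L4               9
1  Eli        5    L5               8
4  Zoe        5    L6               8
7  Zoe        4    L4               7
9  Zoe        3    L5               6
6  Zoe        2    L4               5
filter rows where name == 'Eli':
  name  reports level  reports_plus_3
0  Eli       11    L6              14
3  Eli        8    L5              11
1  Eli        5    L5               8
take 2 rows with largest reports:
  name  reports level  reports_plus_3
0  Eli       11    L6              14
3  Eli        8    L5              11
Taking the value at position 0, column 'reports_plus_3' gives 14.

14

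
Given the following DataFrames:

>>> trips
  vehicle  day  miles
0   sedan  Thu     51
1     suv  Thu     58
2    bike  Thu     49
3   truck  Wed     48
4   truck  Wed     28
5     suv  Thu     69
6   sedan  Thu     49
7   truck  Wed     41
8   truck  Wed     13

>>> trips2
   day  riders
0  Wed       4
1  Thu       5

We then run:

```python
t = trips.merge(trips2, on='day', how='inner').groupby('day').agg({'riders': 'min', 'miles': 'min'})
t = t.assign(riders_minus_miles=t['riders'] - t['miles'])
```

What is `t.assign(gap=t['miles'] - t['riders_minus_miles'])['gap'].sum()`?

merge on 'day' (how='inner') → 9 rows:
  vehicle  day  miles  riders
0   sedan  Thu     51       5
1     suv  Thu     58       5
2    bike  Thu     49       5
3   truck  Wed     48       4
4   truck  Wed     28       4
5     suv  Thu     69       5
6   sedan  Thu     49       5
7   truck  Wed     41       4
8   truck  Wed     13       4
group by day: min(riders), min(miles):
     riders  miles
day               
Thu       5     49
Wed       4     13
add column riders_minus_miles = t['riders'] - t['miles']:
     riders  miles  riders_minus_miles
day                                   
Thu       5     49                 -44
Wed       4     13                  -9
add column gap = t['miles'] - t['riders_minus_miles']:
     riders  miles  riders_minus_miles  gap
day                                        
Thu       5     49                 -44   93
Wed       4     13                  -9   22
Then the sum of column 'gap': 115

115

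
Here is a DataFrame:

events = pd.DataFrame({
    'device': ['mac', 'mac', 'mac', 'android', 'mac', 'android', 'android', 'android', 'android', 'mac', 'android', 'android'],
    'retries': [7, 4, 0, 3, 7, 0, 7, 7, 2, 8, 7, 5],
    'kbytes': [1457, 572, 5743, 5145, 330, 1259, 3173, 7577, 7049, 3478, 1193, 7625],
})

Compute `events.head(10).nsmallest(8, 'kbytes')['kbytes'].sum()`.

21157

take first 10 rows:
    device  retries  kbytes
0      mac        7    1457
1      mac        4     572
2      mac        0    5743
3  android        3    5145
4      mac        7     330
5  android        0    1259
6  android        7    3173
7  android        7    7577
8  android        2    7049
9      mac        8    3478
take 8 rows with smallest kbytes:
    device  retries  kbytes
4      mac        7     330
1      mac        4     572
5  android        0    1259
0      mac        7    1457
6  android        7    3173
9      mac        8    3478
3  android        3    5145
2      mac        0    5743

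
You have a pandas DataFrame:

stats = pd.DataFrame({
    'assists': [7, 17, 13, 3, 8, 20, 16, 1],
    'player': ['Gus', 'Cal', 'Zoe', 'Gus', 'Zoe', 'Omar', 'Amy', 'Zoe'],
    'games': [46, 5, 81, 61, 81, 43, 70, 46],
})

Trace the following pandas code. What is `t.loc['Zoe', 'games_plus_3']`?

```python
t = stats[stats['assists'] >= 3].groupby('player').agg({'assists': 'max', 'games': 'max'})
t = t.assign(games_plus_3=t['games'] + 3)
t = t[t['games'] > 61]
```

filter rows where assists >= 3:
   assists player  games
0        7    Gus     46
1       17    Cal      5
2       13    Zoe     81
3        3    Gus     61
4        8    Zoe     81
5       20   Omar     43
6       16    Amy     70
group by player: max(assists), max(games):
        assists  games
player                
Amy          16     70
Cal          17      5
Gus           7     61
Omar         20     43
Zoe          13     81
add column games_plus_3 = t['games'] + 3:
        assists  games  games_plus_3
player                              
Amy          16     70            73
Cal          17      5             8
Gus           7     61            64
Omar         20     43            46
Zoe          13     81            84
filter rows where games > 61:
        assists  games  games_plus_3
player                              
Amy          16     70            73
Zoe          13     81            84

84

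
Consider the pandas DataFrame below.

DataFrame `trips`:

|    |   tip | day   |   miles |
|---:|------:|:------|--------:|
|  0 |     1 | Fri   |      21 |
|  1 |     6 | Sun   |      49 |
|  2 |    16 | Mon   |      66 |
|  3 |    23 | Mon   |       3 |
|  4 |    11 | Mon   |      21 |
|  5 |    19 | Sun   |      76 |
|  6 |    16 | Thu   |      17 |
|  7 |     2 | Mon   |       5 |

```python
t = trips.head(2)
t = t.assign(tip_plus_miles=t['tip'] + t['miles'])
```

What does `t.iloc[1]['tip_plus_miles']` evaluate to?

take first 2 rows:
   tip  day  miles
0    1  Fri     21
1    6  Sun     49
add column tip_plus_miles = t['tip'] + t['miles']:
   tip  day  miles  tip_plus_miles
0    1  Fri     21              22
1    6  Sun     49              55

55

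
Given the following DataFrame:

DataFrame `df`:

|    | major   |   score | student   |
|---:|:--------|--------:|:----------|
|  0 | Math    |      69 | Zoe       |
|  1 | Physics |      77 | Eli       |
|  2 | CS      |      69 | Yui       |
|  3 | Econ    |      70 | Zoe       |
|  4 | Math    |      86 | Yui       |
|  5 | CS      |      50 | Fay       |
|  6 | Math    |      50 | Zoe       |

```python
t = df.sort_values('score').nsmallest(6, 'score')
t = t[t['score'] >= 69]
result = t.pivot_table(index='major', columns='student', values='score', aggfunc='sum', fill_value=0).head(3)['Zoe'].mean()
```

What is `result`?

46.3333333333

sort by score:
     major  score student
5       CS     50     Fay
6     Math     50     Zoe
0     Math     69     Zoe
2       CS     69     Yui
3     Econ     70     Zoe
1  Physics     77     Eli
4     Math     86     Yui
take 6 rows with smallest score:
     major  score student
5       CS     50     Fay
6     Math     50     Zoe
0     Math     69     Zoe
2       CS     69     Yui
3     Econ     70     Zoe
1  Physics     77     Eli
filter rows where score >= 69:
     major  score student
0     Math     69     Zoe
2       CS     69     Yui
3     Econ     70     Zoe
1  Physics     77     Eli
pivot: rows=major, cols=student, sum(score):
student  Eli  Yui  Zoe
major                 
CS         0   69    0
Econ       0    0   70
Math       0    0   69
Physics   77    0    0
take first 3 rows:
student  Eli  Yui  Zoe
major                 
CS         0   69    0
Econ       0    0   70
Math       0    0   69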